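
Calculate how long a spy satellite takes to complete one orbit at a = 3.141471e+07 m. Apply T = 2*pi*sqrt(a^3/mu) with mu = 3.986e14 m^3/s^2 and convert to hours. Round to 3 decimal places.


Step 1: a^3 / mu = 3.100267e+22 / 3.986e14 = 7.777891e+07
Step 2: sqrt(7.777891e+07) = 8819.2354 s
Step 3: T = 2*pi * 8819.2354 = 55412.89 s
Step 4: T in hours = 55412.89 / 3600 = 15.392 hours

15.392


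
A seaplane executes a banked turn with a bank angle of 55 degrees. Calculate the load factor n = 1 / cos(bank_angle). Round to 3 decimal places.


Step 1: Convert 55 degrees to radians = 0.959931
Step 2: cos(55 deg) = 0.573576
Step 3: n = 1 / 0.573576 = 1.743

1.743


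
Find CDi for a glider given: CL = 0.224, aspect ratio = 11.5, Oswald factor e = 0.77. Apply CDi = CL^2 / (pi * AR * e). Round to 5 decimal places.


Step 1: CL^2 = 0.224^2 = 0.050176
Step 2: pi * AR * e = 3.14159 * 11.5 * 0.77 = 27.818803
Step 3: CDi = 0.050176 / 27.818803 = 0.00180

0.00180


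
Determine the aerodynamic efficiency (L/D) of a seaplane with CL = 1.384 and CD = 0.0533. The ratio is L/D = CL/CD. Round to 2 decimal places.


Step 1: L/D = CL / CD = 1.384 / 0.0533
Step 2: L/D = 25.97

25.97


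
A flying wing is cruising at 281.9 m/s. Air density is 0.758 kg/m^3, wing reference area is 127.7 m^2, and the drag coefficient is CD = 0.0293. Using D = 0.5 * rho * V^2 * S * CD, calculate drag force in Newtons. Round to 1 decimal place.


Step 1: Dynamic pressure q = 0.5 * 0.758 * 281.9^2 = 30118.2242 Pa
Step 2: Drag D = q * S * CD = 30118.2242 * 127.7 * 0.0293
Step 3: D = 112690.6 N

112690.6


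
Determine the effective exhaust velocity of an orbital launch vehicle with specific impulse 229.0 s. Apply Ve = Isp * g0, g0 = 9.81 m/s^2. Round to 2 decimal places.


Step 1: Ve = Isp * g0 = 229.0 * 9.81
Step 2: Ve = 2246.49 m/s

2246.49


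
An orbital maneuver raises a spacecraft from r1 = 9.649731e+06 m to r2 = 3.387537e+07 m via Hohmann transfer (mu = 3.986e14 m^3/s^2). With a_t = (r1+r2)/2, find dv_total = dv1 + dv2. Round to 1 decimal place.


Step 1: Transfer semi-major axis a_t = (9.649731e+06 + 3.387537e+07) / 2 = 2.176255e+07 m
Step 2: v1 (circular at r1) = sqrt(mu/r1) = 6427.04 m/s
Step 3: v_t1 = sqrt(mu*(2/r1 - 1/a_t)) = 8018.59 m/s
Step 4: dv1 = |8018.59 - 6427.04| = 1591.55 m/s
Step 5: v2 (circular at r2) = 3430.26 m/s, v_t2 = 2284.17 m/s
Step 6: dv2 = |3430.26 - 2284.17| = 1146.08 m/s
Step 7: Total delta-v = 1591.55 + 1146.08 = 2737.6 m/s

2737.6


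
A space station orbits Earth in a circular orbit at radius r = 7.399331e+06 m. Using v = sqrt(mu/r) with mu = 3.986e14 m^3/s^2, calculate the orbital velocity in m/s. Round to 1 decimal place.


Step 1: mu / r = 3.986e14 / 7.399331e+06 = 53869734.9801
Step 2: v = sqrt(53869734.9801) = 7339.6 m/s

7339.6


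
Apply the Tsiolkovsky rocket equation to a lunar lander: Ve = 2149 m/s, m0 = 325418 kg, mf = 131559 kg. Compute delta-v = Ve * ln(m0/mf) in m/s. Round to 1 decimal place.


Step 1: Mass ratio m0/mf = 325418 / 131559 = 2.473552
Step 2: ln(2.473552) = 0.905655
Step 3: delta-v = 2149 * 0.905655 = 1946.3 m/s

1946.3


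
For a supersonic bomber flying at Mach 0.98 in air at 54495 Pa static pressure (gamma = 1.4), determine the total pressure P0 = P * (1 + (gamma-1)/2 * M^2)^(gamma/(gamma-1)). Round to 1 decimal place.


Step 1: (gamma-1)/2 * M^2 = 0.2 * 0.9604 = 0.19208
Step 2: 1 + 0.19208 = 1.19208
Step 3: Exponent gamma/(gamma-1) = 3.5
Step 4: P0 = 54495 * 1.19208^3.5 = 100791.9 Pa

100791.9


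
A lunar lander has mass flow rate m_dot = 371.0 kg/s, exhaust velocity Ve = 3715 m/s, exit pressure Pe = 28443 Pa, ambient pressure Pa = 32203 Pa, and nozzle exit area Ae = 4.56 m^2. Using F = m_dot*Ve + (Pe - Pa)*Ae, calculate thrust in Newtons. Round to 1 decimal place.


Step 1: Momentum thrust = m_dot * Ve = 371.0 * 3715 = 1378265.0 N
Step 2: Pressure thrust = (Pe - Pa) * Ae = (28443 - 32203) * 4.56 = -17145.60 N
Step 3: Total thrust F = 1378265.0 + -17145.60 = 1361119.4 N

1361119.4


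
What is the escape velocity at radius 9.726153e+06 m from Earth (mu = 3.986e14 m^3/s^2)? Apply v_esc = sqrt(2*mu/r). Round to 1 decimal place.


Step 1: 2*mu/r = 2 * 3.986e14 / 9.726153e+06 = 81964575.3054
Step 2: v_esc = sqrt(81964575.3054) = 9053.4 m/s

9053.4


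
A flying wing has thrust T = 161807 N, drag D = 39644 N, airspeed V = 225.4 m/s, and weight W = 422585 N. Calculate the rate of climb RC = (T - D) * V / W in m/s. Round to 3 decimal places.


Step 1: Excess thrust = T - D = 161807 - 39644 = 122163 N
Step 2: Excess power = 122163 * 225.4 = 27535540.2 W
Step 3: RC = 27535540.2 / 422585 = 65.160 m/s

65.160


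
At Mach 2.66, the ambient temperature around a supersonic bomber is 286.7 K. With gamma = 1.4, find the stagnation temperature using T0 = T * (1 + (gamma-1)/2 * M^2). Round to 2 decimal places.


Step 1: (gamma-1)/2 = 0.2
Step 2: M^2 = 7.0756
Step 3: 1 + 0.2 * 7.0756 = 2.41512
Step 4: T0 = 286.7 * 2.41512 = 692.41 K

692.41


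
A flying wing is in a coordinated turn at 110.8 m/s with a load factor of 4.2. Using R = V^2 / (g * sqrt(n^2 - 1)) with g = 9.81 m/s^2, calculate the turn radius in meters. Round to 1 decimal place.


Step 1: V^2 = 110.8^2 = 12276.64
Step 2: n^2 - 1 = 4.2^2 - 1 = 16.64
Step 3: sqrt(16.64) = 4.079216
Step 4: R = 12276.64 / (9.81 * 4.079216) = 306.8 m

306.8


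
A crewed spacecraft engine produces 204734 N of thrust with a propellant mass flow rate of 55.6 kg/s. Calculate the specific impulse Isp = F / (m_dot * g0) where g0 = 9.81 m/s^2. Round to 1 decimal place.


Step 1: m_dot * g0 = 55.6 * 9.81 = 545.44
Step 2: Isp = 204734 / 545.44 = 375.4 s

375.4


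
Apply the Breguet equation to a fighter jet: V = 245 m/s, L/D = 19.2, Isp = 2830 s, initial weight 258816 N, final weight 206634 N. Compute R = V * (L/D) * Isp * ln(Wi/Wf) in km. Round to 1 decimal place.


Step 1: Coefficient = V * (L/D) * Isp = 245 * 19.2 * 2830 = 13312320.0 m
Step 2: Wi/Wf = 258816 / 206634 = 1.252533
Step 3: ln(1.252533) = 0.225168
Step 4: R = 13312320.0 * 0.225168 = 2997512.1 m = 2997.5 km

2997.5


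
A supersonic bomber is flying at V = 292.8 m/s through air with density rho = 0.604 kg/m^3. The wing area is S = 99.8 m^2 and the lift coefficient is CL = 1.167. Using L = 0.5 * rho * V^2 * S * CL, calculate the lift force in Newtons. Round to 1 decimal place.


Step 1: Calculate dynamic pressure q = 0.5 * 0.604 * 292.8^2 = 0.5 * 0.604 * 85731.84 = 25891.0157 Pa
Step 2: Multiply by wing area and lift coefficient: L = 25891.0157 * 99.8 * 1.167
Step 3: L = 2583923.3649 * 1.167 = 3015438.6 N

3015438.6


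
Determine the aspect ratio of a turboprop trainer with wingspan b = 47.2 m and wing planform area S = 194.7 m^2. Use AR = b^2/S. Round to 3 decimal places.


Step 1: b^2 = 47.2^2 = 2227.84
Step 2: AR = 2227.84 / 194.7 = 11.442

11.442


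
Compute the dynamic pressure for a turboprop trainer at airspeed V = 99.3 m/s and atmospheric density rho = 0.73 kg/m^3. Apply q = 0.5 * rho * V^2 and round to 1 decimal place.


Step 1: V^2 = 99.3^2 = 9860.49
Step 2: q = 0.5 * 0.73 * 9860.49
Step 3: q = 3599.1 Pa

3599.1


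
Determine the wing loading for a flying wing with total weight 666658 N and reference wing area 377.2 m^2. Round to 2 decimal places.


Step 1: Wing loading = W / S = 666658 / 377.2
Step 2: Wing loading = 1767.39 N/m^2

1767.39


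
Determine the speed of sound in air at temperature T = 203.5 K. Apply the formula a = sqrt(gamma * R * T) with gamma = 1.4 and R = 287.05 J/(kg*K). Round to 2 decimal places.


Step 1: gamma * R * T = 1.4 * 287.05 * 203.5 = 81780.545
Step 2: a = sqrt(81780.545) = 285.97 m/s

285.97


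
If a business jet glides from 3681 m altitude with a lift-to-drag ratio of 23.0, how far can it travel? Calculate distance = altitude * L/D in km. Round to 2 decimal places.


Step 1: Glide distance = altitude * L/D = 3681 * 23.0 = 84663.0 m
Step 2: Convert to km: 84663.0 / 1000 = 84.66 km

84.66


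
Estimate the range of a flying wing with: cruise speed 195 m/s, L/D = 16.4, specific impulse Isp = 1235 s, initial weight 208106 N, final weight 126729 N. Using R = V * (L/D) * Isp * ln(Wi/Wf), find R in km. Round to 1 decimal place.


Step 1: Coefficient = V * (L/D) * Isp = 195 * 16.4 * 1235 = 3949530.0 m
Step 2: Wi/Wf = 208106 / 126729 = 1.642134
Step 3: ln(1.642134) = 0.495997
Step 4: R = 3949530.0 * 0.495997 = 1958953.5 m = 1959.0 km

1959.0


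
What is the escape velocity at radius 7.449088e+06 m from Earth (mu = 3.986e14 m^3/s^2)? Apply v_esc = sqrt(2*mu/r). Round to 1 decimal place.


Step 1: 2*mu/r = 2 * 3.986e14 / 7.449088e+06 = 107019812.3582
Step 2: v_esc = sqrt(107019812.3582) = 10345.0 m/s

10345.0


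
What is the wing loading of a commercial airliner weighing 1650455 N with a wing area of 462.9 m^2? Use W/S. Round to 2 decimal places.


Step 1: Wing loading = W / S = 1650455 / 462.9
Step 2: Wing loading = 3565.47 N/m^2

3565.47


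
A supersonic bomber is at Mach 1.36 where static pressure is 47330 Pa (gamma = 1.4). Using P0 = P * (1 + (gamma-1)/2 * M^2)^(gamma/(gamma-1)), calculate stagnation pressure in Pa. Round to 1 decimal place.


Step 1: (gamma-1)/2 * M^2 = 0.2 * 1.8496 = 0.36992
Step 2: 1 + 0.36992 = 1.36992
Step 3: Exponent gamma/(gamma-1) = 3.5
Step 4: P0 = 47330 * 1.36992^3.5 = 142419.6 Pa

142419.6


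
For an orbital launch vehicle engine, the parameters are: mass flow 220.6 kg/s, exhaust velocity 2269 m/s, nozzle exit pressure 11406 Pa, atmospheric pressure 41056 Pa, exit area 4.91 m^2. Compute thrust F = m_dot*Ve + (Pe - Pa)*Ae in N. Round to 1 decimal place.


Step 1: Momentum thrust = m_dot * Ve = 220.6 * 2269 = 500541.4 N
Step 2: Pressure thrust = (Pe - Pa) * Ae = (11406 - 41056) * 4.91 = -145581.50 N
Step 3: Total thrust F = 500541.4 + -145581.50 = 354959.9 N

354959.9


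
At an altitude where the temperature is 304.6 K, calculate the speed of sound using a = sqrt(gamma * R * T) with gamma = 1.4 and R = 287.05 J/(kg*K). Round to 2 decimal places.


Step 1: gamma * R * T = 1.4 * 287.05 * 304.6 = 122409.602
Step 2: a = sqrt(122409.602) = 349.87 m/s

349.87


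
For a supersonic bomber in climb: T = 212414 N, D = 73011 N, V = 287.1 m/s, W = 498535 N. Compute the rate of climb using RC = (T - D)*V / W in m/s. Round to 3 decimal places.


Step 1: Excess thrust = T - D = 212414 - 73011 = 139403 N
Step 2: Excess power = 139403 * 287.1 = 40022601.3 W
Step 3: RC = 40022601.3 / 498535 = 80.280 m/s

80.280


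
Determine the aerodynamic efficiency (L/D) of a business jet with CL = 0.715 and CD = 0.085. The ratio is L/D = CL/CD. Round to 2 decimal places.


Step 1: L/D = CL / CD = 0.715 / 0.085
Step 2: L/D = 8.41

8.41


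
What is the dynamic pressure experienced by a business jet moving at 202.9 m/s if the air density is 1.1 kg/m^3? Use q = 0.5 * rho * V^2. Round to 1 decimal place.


Step 1: V^2 = 202.9^2 = 41168.41
Step 2: q = 0.5 * 1.1 * 41168.41
Step 3: q = 22642.6 Pa

22642.6


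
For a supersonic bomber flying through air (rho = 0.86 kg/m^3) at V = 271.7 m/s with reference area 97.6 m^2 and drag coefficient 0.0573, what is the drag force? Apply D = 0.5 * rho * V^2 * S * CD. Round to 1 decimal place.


Step 1: Dynamic pressure q = 0.5 * 0.86 * 271.7^2 = 31742.9827 Pa
Step 2: Drag D = q * S * CD = 31742.9827 * 97.6 * 0.0573
Step 3: D = 177522.0 N

177522.0


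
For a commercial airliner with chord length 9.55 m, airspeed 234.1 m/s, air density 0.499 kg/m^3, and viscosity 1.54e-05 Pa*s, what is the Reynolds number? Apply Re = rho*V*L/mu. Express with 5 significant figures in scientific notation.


Step 1: Numerator = rho * V * L = 0.499 * 234.1 * 9.55 = 1115.591845
Step 2: Re = 1115.591845 / 1.54e-05
Step 3: Re = 7.2441e+07

7.2441e+07


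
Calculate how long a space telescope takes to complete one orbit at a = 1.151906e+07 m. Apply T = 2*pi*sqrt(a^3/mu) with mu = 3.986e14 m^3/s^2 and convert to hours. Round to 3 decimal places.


Step 1: a^3 / mu = 1.528450e+21 / 3.986e14 = 3.834545e+06
Step 2: sqrt(3.834545e+06) = 1958.1994 s
Step 3: T = 2*pi * 1958.1994 = 12303.73 s
Step 4: T in hours = 12303.73 / 3600 = 3.418 hours

3.418


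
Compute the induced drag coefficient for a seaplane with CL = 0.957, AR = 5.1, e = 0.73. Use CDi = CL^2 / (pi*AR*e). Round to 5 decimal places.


Step 1: CL^2 = 0.957^2 = 0.915849
Step 2: pi * AR * e = 3.14159 * 5.1 * 0.73 = 11.696149
Step 3: CDi = 0.915849 / 11.696149 = 0.07830

0.07830


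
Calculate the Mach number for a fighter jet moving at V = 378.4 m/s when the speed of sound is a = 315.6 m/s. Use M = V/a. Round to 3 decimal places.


Step 1: M = V / a = 378.4 / 315.6
Step 2: M = 1.199

1.199


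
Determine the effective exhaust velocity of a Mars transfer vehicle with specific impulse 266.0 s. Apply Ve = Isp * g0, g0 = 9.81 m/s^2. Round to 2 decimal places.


Step 1: Ve = Isp * g0 = 266.0 * 9.81
Step 2: Ve = 2609.46 m/s

2609.46


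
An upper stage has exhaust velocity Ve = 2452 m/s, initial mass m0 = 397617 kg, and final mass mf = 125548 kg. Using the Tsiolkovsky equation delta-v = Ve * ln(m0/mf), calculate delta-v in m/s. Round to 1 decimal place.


Step 1: Mass ratio m0/mf = 397617 / 125548 = 3.167052
Step 2: ln(3.167052) = 1.152801
Step 3: delta-v = 2452 * 1.152801 = 2826.7 m/s

2826.7


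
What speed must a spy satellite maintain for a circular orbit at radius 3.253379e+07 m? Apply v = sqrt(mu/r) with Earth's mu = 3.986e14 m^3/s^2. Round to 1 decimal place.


Step 1: mu / r = 3.986e14 / 3.253379e+07 = 12251877.2021
Step 2: v = sqrt(12251877.2021) = 3500.3 m/s

3500.3


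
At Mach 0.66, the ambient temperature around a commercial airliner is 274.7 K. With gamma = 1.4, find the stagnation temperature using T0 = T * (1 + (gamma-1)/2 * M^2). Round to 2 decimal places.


Step 1: (gamma-1)/2 = 0.2
Step 2: M^2 = 0.4356
Step 3: 1 + 0.2 * 0.4356 = 1.08712
Step 4: T0 = 274.7 * 1.08712 = 298.63 K

298.63


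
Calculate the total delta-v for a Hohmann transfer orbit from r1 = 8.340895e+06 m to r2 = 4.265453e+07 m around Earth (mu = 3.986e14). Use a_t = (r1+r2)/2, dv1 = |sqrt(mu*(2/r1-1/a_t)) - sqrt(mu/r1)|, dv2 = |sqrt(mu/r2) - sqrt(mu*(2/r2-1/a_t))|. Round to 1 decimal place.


Step 1: Transfer semi-major axis a_t = (8.340895e+06 + 4.265453e+07) / 2 = 2.549771e+07 m
Step 2: v1 (circular at r1) = sqrt(mu/r1) = 6912.93 m/s
Step 3: v_t1 = sqrt(mu*(2/r1 - 1/a_t)) = 8941.17 m/s
Step 4: dv1 = |8941.17 - 6912.93| = 2028.24 m/s
Step 5: v2 (circular at r2) = 3056.93 m/s, v_t2 = 1748.4 m/s
Step 6: dv2 = |3056.93 - 1748.4| = 1308.53 m/s
Step 7: Total delta-v = 2028.24 + 1308.53 = 3336.8 m/s

3336.8


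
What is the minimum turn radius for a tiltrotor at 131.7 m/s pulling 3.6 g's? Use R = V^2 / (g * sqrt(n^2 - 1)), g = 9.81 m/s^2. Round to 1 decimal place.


Step 1: V^2 = 131.7^2 = 17344.89
Step 2: n^2 - 1 = 3.6^2 - 1 = 11.96
Step 3: sqrt(11.96) = 3.458323
Step 4: R = 17344.89 / (9.81 * 3.458323) = 511.3 m

511.3


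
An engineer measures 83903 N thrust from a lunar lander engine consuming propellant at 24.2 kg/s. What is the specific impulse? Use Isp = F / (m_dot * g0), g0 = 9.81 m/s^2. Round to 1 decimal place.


Step 1: m_dot * g0 = 24.2 * 9.81 = 237.4
Step 2: Isp = 83903 / 237.4 = 353.4 s

353.4


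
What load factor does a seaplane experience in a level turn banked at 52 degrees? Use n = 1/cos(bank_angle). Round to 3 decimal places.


Step 1: Convert 52 degrees to radians = 0.907571
Step 2: cos(52 deg) = 0.615661
Step 3: n = 1 / 0.615661 = 1.624

1.624


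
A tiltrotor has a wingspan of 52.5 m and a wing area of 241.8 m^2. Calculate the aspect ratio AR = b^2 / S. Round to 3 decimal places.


Step 1: b^2 = 52.5^2 = 2756.25
Step 2: AR = 2756.25 / 241.8 = 11.399

11.399


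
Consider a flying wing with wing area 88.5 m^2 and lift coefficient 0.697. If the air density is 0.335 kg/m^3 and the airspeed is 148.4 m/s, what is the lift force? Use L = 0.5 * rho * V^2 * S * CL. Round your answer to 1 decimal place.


Step 1: Calculate dynamic pressure q = 0.5 * 0.335 * 148.4^2 = 0.5 * 0.335 * 22022.56 = 3688.7788 Pa
Step 2: Multiply by wing area and lift coefficient: L = 3688.7788 * 88.5 * 0.697
Step 3: L = 326456.9238 * 0.697 = 227540.5 N

227540.5


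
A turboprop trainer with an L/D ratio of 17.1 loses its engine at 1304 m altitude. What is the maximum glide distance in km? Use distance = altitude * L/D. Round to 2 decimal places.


Step 1: Glide distance = altitude * L/D = 1304 * 17.1 = 22298.4 m
Step 2: Convert to km: 22298.4 / 1000 = 22.30 km

22.30


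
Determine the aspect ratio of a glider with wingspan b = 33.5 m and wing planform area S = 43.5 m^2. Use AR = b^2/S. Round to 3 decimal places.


Step 1: b^2 = 33.5^2 = 1122.25
Step 2: AR = 1122.25 / 43.5 = 25.799

25.799


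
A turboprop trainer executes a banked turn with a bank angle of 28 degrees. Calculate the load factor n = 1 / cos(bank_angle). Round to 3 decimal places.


Step 1: Convert 28 degrees to radians = 0.488692
Step 2: cos(28 deg) = 0.882948
Step 3: n = 1 / 0.882948 = 1.133

1.133


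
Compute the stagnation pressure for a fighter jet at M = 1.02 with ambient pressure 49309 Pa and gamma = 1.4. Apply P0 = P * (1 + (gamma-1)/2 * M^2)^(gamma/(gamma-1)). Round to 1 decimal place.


Step 1: (gamma-1)/2 * M^2 = 0.2 * 1.0404 = 0.20808
Step 2: 1 + 0.20808 = 1.20808
Step 3: Exponent gamma/(gamma-1) = 3.5
Step 4: P0 = 49309 * 1.20808^3.5 = 95556.7 Pa

95556.7


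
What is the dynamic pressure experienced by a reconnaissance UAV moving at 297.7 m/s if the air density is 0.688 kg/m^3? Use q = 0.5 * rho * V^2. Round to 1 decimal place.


Step 1: V^2 = 297.7^2 = 88625.29
Step 2: q = 0.5 * 0.688 * 88625.29
Step 3: q = 30487.1 Pa

30487.1


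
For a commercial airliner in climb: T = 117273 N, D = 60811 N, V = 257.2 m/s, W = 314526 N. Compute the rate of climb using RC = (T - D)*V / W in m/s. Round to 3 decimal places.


Step 1: Excess thrust = T - D = 117273 - 60811 = 56462 N
Step 2: Excess power = 56462 * 257.2 = 14522026.4 W
Step 3: RC = 14522026.4 / 314526 = 46.171 m/s

46.171


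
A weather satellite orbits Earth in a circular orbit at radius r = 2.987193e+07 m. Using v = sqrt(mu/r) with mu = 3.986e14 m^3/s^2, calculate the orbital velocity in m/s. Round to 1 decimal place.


Step 1: mu / r = 3.986e14 / 2.987193e+07 = 13343630.6258
Step 2: v = sqrt(13343630.6258) = 3652.9 m/s

3652.9


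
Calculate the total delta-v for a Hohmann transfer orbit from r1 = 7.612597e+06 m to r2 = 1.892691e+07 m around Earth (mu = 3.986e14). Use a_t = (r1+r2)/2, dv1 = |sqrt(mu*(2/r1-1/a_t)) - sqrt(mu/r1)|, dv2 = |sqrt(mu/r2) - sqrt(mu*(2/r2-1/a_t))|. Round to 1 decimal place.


Step 1: Transfer semi-major axis a_t = (7.612597e+06 + 1.892691e+07) / 2 = 1.326975e+07 m
Step 2: v1 (circular at r1) = sqrt(mu/r1) = 7236.06 m/s
Step 3: v_t1 = sqrt(mu*(2/r1 - 1/a_t)) = 8641.93 m/s
Step 4: dv1 = |8641.93 - 7236.06| = 1405.87 m/s
Step 5: v2 (circular at r2) = 4589.11 m/s, v_t2 = 3475.87 m/s
Step 6: dv2 = |4589.11 - 3475.87| = 1113.24 m/s
Step 7: Total delta-v = 1405.87 + 1113.24 = 2519.1 m/s

2519.1


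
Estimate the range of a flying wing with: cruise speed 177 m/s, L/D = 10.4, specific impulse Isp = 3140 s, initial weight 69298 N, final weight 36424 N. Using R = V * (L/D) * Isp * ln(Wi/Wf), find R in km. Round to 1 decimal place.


Step 1: Coefficient = V * (L/D) * Isp = 177 * 10.4 * 3140 = 5780112.0 m
Step 2: Wi/Wf = 69298 / 36424 = 1.902537
Step 3: ln(1.902537) = 0.643188
Step 4: R = 5780112.0 * 0.643188 = 3717699.5 m = 3717.7 km

3717.7


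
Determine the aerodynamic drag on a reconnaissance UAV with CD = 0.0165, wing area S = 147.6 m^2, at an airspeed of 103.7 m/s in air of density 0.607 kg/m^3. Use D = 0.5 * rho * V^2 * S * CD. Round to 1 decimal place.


Step 1: Dynamic pressure q = 0.5 * 0.607 * 103.7^2 = 3263.7449 Pa
Step 2: Drag D = q * S * CD = 3263.7449 * 147.6 * 0.0165
Step 3: D = 7948.5 N

7948.5


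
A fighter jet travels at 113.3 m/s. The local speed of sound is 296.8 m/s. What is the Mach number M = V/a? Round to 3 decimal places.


Step 1: M = V / a = 113.3 / 296.8
Step 2: M = 0.382

0.382


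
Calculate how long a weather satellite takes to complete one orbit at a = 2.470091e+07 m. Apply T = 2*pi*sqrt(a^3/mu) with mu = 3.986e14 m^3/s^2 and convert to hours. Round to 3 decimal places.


Step 1: a^3 / mu = 1.507089e+22 / 3.986e14 = 3.780955e+07
Step 2: sqrt(3.780955e+07) = 6148.9475 s
Step 3: T = 2*pi * 6148.9475 = 38634.98 s
Step 4: T in hours = 38634.98 / 3600 = 10.732 hours

10.732


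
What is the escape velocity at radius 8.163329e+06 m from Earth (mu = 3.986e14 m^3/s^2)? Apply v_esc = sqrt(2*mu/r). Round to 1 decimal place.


Step 1: 2*mu/r = 2 * 3.986e14 / 8.163329e+06 = 97656238.0372
Step 2: v_esc = sqrt(97656238.0372) = 9882.1 m/s

9882.1


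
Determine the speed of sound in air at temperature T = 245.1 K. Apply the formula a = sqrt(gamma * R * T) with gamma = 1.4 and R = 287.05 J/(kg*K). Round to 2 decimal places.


Step 1: gamma * R * T = 1.4 * 287.05 * 245.1 = 98498.337
Step 2: a = sqrt(98498.337) = 313.84 m/s

313.84


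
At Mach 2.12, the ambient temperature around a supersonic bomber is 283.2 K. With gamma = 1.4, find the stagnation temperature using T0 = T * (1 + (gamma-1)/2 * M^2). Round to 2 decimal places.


Step 1: (gamma-1)/2 = 0.2
Step 2: M^2 = 4.4944
Step 3: 1 + 0.2 * 4.4944 = 1.89888
Step 4: T0 = 283.2 * 1.89888 = 537.76 K

537.76


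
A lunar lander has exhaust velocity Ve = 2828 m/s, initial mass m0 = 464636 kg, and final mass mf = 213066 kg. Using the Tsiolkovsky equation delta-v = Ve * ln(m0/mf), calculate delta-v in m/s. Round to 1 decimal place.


Step 1: Mass ratio m0/mf = 464636 / 213066 = 2.180714
Step 2: ln(2.180714) = 0.779652
Step 3: delta-v = 2828 * 0.779652 = 2204.9 m/s

2204.9


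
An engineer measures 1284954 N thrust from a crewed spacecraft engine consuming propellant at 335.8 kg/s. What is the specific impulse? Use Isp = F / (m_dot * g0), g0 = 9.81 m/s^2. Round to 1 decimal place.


Step 1: m_dot * g0 = 335.8 * 9.81 = 3294.2
Step 2: Isp = 1284954 / 3294.2 = 390.1 s

390.1


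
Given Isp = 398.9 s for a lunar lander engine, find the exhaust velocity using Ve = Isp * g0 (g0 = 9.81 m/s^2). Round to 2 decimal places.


Step 1: Ve = Isp * g0 = 398.9 * 9.81
Step 2: Ve = 3913.21 m/s

3913.21


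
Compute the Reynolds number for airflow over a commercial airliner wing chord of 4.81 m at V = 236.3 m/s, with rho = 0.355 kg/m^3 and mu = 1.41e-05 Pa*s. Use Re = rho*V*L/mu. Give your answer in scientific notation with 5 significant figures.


Step 1: Numerator = rho * V * L = 0.355 * 236.3 * 4.81 = 403.494065
Step 2: Re = 403.494065 / 1.41e-05
Step 3: Re = 2.8617e+07

2.8617e+07


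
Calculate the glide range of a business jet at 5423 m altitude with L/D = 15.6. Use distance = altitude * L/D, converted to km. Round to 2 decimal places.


Step 1: Glide distance = altitude * L/D = 5423 * 15.6 = 84598.8 m
Step 2: Convert to km: 84598.8 / 1000 = 84.60 km

84.60


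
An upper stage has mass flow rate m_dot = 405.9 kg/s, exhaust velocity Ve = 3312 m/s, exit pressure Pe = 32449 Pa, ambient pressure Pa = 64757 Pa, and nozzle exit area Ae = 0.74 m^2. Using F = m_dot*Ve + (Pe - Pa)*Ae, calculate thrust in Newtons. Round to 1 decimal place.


Step 1: Momentum thrust = m_dot * Ve = 405.9 * 3312 = 1344340.8 N
Step 2: Pressure thrust = (Pe - Pa) * Ae = (32449 - 64757) * 0.74 = -23907.92 N
Step 3: Total thrust F = 1344340.8 + -23907.92 = 1320432.9 N

1320432.9


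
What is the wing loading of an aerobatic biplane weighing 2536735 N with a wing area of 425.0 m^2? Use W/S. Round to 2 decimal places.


Step 1: Wing loading = W / S = 2536735 / 425.0
Step 2: Wing loading = 5968.79 N/m^2

5968.79


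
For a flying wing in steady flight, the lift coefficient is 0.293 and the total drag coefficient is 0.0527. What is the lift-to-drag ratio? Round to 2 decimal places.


Step 1: L/D = CL / CD = 0.293 / 0.0527
Step 2: L/D = 5.56

5.56


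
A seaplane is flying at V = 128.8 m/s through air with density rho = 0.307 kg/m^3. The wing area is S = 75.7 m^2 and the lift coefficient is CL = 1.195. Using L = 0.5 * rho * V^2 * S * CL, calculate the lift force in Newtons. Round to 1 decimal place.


Step 1: Calculate dynamic pressure q = 0.5 * 0.307 * 128.8^2 = 0.5 * 0.307 * 16589.44 = 2546.479 Pa
Step 2: Multiply by wing area and lift coefficient: L = 2546.479 * 75.7 * 1.195
Step 3: L = 192768.4633 * 1.195 = 230358.3 N

230358.3


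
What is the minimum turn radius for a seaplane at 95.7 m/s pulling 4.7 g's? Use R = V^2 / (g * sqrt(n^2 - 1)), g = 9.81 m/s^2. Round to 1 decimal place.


Step 1: V^2 = 95.7^2 = 9158.49
Step 2: n^2 - 1 = 4.7^2 - 1 = 21.09
Step 3: sqrt(21.09) = 4.592385
Step 4: R = 9158.49 / (9.81 * 4.592385) = 203.3 m

203.3


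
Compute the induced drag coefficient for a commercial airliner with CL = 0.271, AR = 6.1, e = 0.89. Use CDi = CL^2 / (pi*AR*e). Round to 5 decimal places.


Step 1: CL^2 = 0.271^2 = 0.073441
Step 2: pi * AR * e = 3.14159 * 6.1 * 0.89 = 17.055707
Step 3: CDi = 0.073441 / 17.055707 = 0.00431

0.00431


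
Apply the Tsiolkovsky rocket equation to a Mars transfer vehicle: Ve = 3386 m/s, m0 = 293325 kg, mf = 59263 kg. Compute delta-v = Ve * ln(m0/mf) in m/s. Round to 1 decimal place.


Step 1: Mass ratio m0/mf = 293325 / 59263 = 4.949547
Step 2: ln(4.949547) = 1.599296
Step 3: delta-v = 3386 * 1.599296 = 5415.2 m/s

5415.2


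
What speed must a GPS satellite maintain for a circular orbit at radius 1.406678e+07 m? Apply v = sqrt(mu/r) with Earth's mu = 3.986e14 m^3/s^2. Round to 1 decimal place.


Step 1: mu / r = 3.986e14 / 1.406678e+07 = 28336264.5893
Step 2: v = sqrt(28336264.5893) = 5323.2 m/s

5323.2


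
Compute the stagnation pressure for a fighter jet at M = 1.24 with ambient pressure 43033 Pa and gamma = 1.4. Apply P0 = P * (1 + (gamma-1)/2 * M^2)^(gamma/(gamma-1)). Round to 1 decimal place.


Step 1: (gamma-1)/2 * M^2 = 0.2 * 1.5376 = 0.30752
Step 2: 1 + 0.30752 = 1.30752
Step 3: Exponent gamma/(gamma-1) = 3.5
Step 4: P0 = 43033 * 1.30752^3.5 = 109994.5 Pa

109994.5


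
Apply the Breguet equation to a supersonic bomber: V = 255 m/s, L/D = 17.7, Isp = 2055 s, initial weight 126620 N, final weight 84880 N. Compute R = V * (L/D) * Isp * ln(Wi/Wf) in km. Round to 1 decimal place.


Step 1: Coefficient = V * (L/D) * Isp = 255 * 17.7 * 2055 = 9275242.5 m
Step 2: Wi/Wf = 126620 / 84880 = 1.491753
Step 3: ln(1.491753) = 0.399952
Step 4: R = 9275242.5 * 0.399952 = 3709651.6 m = 3709.7 km

3709.7


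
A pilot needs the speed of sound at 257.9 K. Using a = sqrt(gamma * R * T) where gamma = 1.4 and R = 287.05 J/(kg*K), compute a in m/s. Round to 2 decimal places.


Step 1: gamma * R * T = 1.4 * 287.05 * 257.9 = 103642.273
Step 2: a = sqrt(103642.273) = 321.94 m/s

321.94


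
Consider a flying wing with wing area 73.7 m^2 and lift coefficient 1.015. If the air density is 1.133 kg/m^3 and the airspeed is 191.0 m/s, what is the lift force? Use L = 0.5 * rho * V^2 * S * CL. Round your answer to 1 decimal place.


Step 1: Calculate dynamic pressure q = 0.5 * 1.133 * 191.0^2 = 0.5 * 1.133 * 36481.0 = 20666.4865 Pa
Step 2: Multiply by wing area and lift coefficient: L = 20666.4865 * 73.7 * 1.015
Step 3: L = 1523120.0551 * 1.015 = 1545966.9 N

1545966.9


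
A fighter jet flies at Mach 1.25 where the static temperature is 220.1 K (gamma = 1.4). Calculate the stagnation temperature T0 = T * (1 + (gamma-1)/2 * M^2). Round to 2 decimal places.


Step 1: (gamma-1)/2 = 0.2
Step 2: M^2 = 1.5625
Step 3: 1 + 0.2 * 1.5625 = 1.3125
Step 4: T0 = 220.1 * 1.3125 = 288.88 K

288.88


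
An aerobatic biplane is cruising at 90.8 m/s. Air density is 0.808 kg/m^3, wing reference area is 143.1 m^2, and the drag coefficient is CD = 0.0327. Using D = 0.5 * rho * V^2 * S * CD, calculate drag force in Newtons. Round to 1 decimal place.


Step 1: Dynamic pressure q = 0.5 * 0.808 * 90.8^2 = 3330.8346 Pa
Step 2: Drag D = q * S * CD = 3330.8346 * 143.1 * 0.0327
Step 3: D = 15586.2 N

15586.2


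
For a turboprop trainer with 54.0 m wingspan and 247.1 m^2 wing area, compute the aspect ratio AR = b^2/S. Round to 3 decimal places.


Step 1: b^2 = 54.0^2 = 2916.0
Step 2: AR = 2916.0 / 247.1 = 11.801

11.801


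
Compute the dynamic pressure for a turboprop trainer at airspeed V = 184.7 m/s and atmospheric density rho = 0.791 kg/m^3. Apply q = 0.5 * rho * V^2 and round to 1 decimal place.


Step 1: V^2 = 184.7^2 = 34114.09
Step 2: q = 0.5 * 0.791 * 34114.09
Step 3: q = 13492.1 Pa

13492.1


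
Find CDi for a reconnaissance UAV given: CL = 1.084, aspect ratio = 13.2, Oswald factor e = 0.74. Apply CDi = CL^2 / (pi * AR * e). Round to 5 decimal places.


Step 1: CL^2 = 1.084^2 = 1.175056
Step 2: pi * AR * e = 3.14159 * 13.2 * 0.74 = 30.687077
Step 3: CDi = 1.175056 / 30.687077 = 0.03829

0.03829


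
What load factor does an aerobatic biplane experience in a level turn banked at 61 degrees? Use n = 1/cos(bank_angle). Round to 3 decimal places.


Step 1: Convert 61 degrees to radians = 1.064651
Step 2: cos(61 deg) = 0.48481
Step 3: n = 1 / 0.48481 = 2.063

2.063


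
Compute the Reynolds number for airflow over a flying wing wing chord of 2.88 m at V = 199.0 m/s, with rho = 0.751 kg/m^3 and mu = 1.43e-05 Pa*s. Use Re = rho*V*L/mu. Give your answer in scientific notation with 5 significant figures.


Step 1: Numerator = rho * V * L = 0.751 * 199.0 * 2.88 = 430.41312
Step 2: Re = 430.41312 / 1.43e-05
Step 3: Re = 3.0099e+07

3.0099e+07


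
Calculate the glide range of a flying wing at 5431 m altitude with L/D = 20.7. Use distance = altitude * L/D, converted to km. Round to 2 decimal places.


Step 1: Glide distance = altitude * L/D = 5431 * 20.7 = 112421.7 m
Step 2: Convert to km: 112421.7 / 1000 = 112.42 km

112.42


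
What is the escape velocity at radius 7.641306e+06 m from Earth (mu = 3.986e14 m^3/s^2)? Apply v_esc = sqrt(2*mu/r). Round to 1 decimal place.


Step 1: 2*mu/r = 2 * 3.986e14 / 7.641306e+06 = 104327715.7072
Step 2: v_esc = sqrt(104327715.7072) = 10214.1 m/s

10214.1


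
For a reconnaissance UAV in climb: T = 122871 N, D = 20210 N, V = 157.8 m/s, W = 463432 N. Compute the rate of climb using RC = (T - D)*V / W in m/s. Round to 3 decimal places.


Step 1: Excess thrust = T - D = 122871 - 20210 = 102661 N
Step 2: Excess power = 102661 * 157.8 = 16199905.8 W
Step 3: RC = 16199905.8 / 463432 = 34.956 m/s

34.956


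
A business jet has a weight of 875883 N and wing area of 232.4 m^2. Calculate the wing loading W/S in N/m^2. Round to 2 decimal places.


Step 1: Wing loading = W / S = 875883 / 232.4
Step 2: Wing loading = 3768.86 N/m^2

3768.86


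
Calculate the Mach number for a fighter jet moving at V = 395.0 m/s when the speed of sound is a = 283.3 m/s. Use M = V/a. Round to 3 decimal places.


Step 1: M = V / a = 395.0 / 283.3
Step 2: M = 1.394

1.394


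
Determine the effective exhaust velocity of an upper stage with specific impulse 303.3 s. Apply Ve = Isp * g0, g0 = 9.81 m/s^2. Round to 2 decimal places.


Step 1: Ve = Isp * g0 = 303.3 * 9.81
Step 2: Ve = 2975.37 m/s

2975.37


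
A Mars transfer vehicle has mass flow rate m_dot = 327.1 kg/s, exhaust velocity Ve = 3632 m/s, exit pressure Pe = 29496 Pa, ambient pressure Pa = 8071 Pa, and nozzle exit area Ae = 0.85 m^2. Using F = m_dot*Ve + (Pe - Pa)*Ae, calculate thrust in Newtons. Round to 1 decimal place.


Step 1: Momentum thrust = m_dot * Ve = 327.1 * 3632 = 1188027.2 N
Step 2: Pressure thrust = (Pe - Pa) * Ae = (29496 - 8071) * 0.85 = 18211.25 N
Step 3: Total thrust F = 1188027.2 + 18211.25 = 1206238.5 N

1206238.5


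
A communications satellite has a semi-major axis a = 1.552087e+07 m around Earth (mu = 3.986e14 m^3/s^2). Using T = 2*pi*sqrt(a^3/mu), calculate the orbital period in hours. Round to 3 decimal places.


Step 1: a^3 / mu = 3.738937e+21 / 3.986e14 = 9.380174e+06
Step 2: sqrt(9.380174e+06) = 3062.707 s
Step 3: T = 2*pi * 3062.707 = 19243.56 s
Step 4: T in hours = 19243.56 / 3600 = 5.345 hours

5.345


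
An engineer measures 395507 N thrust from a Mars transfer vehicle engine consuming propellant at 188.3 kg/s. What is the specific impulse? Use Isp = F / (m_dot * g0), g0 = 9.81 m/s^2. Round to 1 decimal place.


Step 1: m_dot * g0 = 188.3 * 9.81 = 1847.22
Step 2: Isp = 395507 / 1847.22 = 214.1 s

214.1


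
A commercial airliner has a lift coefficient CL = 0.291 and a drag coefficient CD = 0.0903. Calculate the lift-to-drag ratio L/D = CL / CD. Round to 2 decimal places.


Step 1: L/D = CL / CD = 0.291 / 0.0903
Step 2: L/D = 3.22

3.22


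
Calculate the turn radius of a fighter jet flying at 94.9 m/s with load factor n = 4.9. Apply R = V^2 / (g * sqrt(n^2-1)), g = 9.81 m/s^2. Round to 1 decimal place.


Step 1: V^2 = 94.9^2 = 9006.01
Step 2: n^2 - 1 = 4.9^2 - 1 = 23.01
Step 3: sqrt(23.01) = 4.796874
Step 4: R = 9006.01 / (9.81 * 4.796874) = 191.4 m

191.4


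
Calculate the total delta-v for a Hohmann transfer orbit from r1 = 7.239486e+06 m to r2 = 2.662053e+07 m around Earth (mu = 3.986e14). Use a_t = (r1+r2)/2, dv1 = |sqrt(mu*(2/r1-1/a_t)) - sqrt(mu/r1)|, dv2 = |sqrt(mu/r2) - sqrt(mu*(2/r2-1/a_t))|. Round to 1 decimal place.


Step 1: Transfer semi-major axis a_t = (7.239486e+06 + 2.662053e+07) / 2 = 1.693001e+07 m
Step 2: v1 (circular at r1) = sqrt(mu/r1) = 7420.19 m/s
Step 3: v_t1 = sqrt(mu*(2/r1 - 1/a_t)) = 9304.53 m/s
Step 4: dv1 = |9304.53 - 7420.19| = 1884.35 m/s
Step 5: v2 (circular at r2) = 3869.55 m/s, v_t2 = 2530.38 m/s
Step 6: dv2 = |3869.55 - 2530.38| = 1339.17 m/s
Step 7: Total delta-v = 1884.35 + 1339.17 = 3223.5 m/s

3223.5


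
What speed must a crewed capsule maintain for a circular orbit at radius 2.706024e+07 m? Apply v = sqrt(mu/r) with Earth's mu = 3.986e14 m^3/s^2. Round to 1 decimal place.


Step 1: mu / r = 3.986e14 / 2.706024e+07 = 14730098.4766
Step 2: v = sqrt(14730098.4766) = 3838.0 m/s

3838.0


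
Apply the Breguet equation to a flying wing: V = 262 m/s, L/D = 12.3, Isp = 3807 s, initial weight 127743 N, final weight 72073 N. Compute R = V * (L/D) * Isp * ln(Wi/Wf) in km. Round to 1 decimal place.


Step 1: Coefficient = V * (L/D) * Isp = 262 * 12.3 * 3807 = 12268438.2 m
Step 2: Wi/Wf = 127743 / 72073 = 1.772411
Step 3: ln(1.772411) = 0.572341
Step 4: R = 12268438.2 * 0.572341 = 7021729.4 m = 7021.7 km

7021.7


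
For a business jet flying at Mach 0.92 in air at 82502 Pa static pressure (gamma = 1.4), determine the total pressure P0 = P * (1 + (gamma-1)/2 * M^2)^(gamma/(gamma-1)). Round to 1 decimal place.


Step 1: (gamma-1)/2 * M^2 = 0.2 * 0.8464 = 0.16928
Step 2: 1 + 0.16928 = 1.16928
Step 3: Exponent gamma/(gamma-1) = 3.5
Step 4: P0 = 82502 * 1.16928^3.5 = 142619.6 Pa

142619.6


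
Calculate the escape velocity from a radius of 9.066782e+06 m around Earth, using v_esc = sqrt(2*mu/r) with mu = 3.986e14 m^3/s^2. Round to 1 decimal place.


Step 1: 2*mu/r = 2 * 3.986e14 / 9.066782e+06 = 87925352.126
Step 2: v_esc = sqrt(87925352.126) = 9376.9 m/s

9376.9


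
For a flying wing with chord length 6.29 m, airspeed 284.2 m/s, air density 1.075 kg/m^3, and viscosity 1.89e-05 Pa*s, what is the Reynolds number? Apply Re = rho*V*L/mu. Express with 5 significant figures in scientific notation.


Step 1: Numerator = rho * V * L = 1.075 * 284.2 * 6.29 = 1921.68935
Step 2: Re = 1921.68935 / 1.89e-05
Step 3: Re = 1.0168e+08

1.0168e+08


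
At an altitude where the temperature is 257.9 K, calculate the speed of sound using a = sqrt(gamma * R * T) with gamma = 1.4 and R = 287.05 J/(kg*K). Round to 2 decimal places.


Step 1: gamma * R * T = 1.4 * 287.05 * 257.9 = 103642.273
Step 2: a = sqrt(103642.273) = 321.94 m/s

321.94


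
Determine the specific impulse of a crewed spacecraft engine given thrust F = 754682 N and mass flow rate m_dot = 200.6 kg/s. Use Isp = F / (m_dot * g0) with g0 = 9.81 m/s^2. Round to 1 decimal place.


Step 1: m_dot * g0 = 200.6 * 9.81 = 1967.89
Step 2: Isp = 754682 / 1967.89 = 383.5 s

383.5


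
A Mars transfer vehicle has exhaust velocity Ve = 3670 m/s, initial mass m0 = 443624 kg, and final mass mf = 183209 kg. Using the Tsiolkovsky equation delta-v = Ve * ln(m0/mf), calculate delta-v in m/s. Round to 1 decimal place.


Step 1: Mass ratio m0/mf = 443624 / 183209 = 2.421409
Step 2: ln(2.421409) = 0.88435
Step 3: delta-v = 3670 * 0.88435 = 3245.6 m/s

3245.6


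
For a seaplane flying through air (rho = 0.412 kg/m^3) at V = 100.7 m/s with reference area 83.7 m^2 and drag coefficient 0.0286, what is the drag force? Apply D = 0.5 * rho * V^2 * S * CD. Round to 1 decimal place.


Step 1: Dynamic pressure q = 0.5 * 0.412 * 100.7^2 = 2088.9409 Pa
Step 2: Drag D = q * S * CD = 2088.9409 * 83.7 * 0.0286
Step 3: D = 5000.5 N

5000.5


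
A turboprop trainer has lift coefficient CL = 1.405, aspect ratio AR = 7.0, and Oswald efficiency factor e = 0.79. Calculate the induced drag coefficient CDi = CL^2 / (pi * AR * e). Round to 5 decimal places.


Step 1: CL^2 = 1.405^2 = 1.974025
Step 2: pi * AR * e = 3.14159 * 7.0 * 0.79 = 17.373007
Step 3: CDi = 1.974025 / 17.373007 = 0.11363

0.11363


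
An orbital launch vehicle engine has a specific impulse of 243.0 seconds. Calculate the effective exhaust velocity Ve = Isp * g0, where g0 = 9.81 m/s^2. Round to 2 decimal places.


Step 1: Ve = Isp * g0 = 243.0 * 9.81
Step 2: Ve = 2383.83 m/s

2383.83


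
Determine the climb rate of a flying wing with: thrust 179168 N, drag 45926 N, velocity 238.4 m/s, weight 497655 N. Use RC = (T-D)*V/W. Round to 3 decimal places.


Step 1: Excess thrust = T - D = 179168 - 45926 = 133242 N
Step 2: Excess power = 133242 * 238.4 = 31764892.8 W
Step 3: RC = 31764892.8 / 497655 = 63.829 m/s

63.829


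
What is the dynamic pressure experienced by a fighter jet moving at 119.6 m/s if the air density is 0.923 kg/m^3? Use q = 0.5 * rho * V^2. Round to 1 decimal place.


Step 1: V^2 = 119.6^2 = 14304.16
Step 2: q = 0.5 * 0.923 * 14304.16
Step 3: q = 6601.4 Pa

6601.4


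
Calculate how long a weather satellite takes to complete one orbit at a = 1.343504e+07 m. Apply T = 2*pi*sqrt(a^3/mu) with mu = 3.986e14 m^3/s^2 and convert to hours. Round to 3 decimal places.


Step 1: a^3 / mu = 2.425029e+21 / 3.986e14 = 6.083865e+06
Step 2: sqrt(6.083865e+06) = 2466.5493 s
Step 3: T = 2*pi * 2466.5493 = 15497.79 s
Step 4: T in hours = 15497.79 / 3600 = 4.305 hours

4.305


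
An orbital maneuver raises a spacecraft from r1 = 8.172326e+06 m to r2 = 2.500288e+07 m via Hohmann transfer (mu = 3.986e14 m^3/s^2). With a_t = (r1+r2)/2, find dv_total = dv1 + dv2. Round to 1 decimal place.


Step 1: Transfer semi-major axis a_t = (8.172326e+06 + 2.500288e+07) / 2 = 1.658760e+07 m
Step 2: v1 (circular at r1) = sqrt(mu/r1) = 6983.86 m/s
Step 3: v_t1 = sqrt(mu*(2/r1 - 1/a_t)) = 8574.31 m/s
Step 4: dv1 = |8574.31 - 6983.86| = 1590.44 m/s
Step 5: v2 (circular at r2) = 3992.76 m/s, v_t2 = 2802.56 m/s
Step 6: dv2 = |3992.76 - 2802.56| = 1190.21 m/s
Step 7: Total delta-v = 1590.44 + 1190.21 = 2780.6 m/s

2780.6


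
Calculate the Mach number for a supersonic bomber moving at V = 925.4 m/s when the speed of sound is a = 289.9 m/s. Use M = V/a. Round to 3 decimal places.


Step 1: M = V / a = 925.4 / 289.9
Step 2: M = 3.192

3.192


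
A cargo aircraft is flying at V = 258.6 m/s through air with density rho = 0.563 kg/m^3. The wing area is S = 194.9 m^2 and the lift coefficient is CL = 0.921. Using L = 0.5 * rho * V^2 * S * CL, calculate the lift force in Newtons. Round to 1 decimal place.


Step 1: Calculate dynamic pressure q = 0.5 * 0.563 * 258.6^2 = 0.5 * 0.563 * 66873.96 = 18825.0197 Pa
Step 2: Multiply by wing area and lift coefficient: L = 18825.0197 * 194.9 * 0.921
Step 3: L = 3668996.3473 * 0.921 = 3379145.6 N

3379145.6


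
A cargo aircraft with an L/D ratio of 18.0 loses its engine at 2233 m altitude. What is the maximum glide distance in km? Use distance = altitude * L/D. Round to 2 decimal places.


Step 1: Glide distance = altitude * L/D = 2233 * 18.0 = 40194.0 m
Step 2: Convert to km: 40194.0 / 1000 = 40.19 km

40.19
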